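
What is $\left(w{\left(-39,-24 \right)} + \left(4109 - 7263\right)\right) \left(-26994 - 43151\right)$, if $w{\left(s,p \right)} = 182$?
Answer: $208470940$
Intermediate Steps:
$\left(w{\left(-39,-24 \right)} + \left(4109 - 7263\right)\right) \left(-26994 - 43151\right) = \left(182 + \left(4109 - 7263\right)\right) \left(-26994 - 43151\right) = \left(182 + \left(4109 - 7263\right)\right) \left(-70145\right) = \left(182 - 3154\right) \left(-70145\right) = \left(-2972\right) \left(-70145\right) = 208470940$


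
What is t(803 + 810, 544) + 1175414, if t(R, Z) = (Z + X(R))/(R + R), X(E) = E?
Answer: 3791887721/3226 ≈ 1.1754e+6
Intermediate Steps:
t(R, Z) = (R + Z)/(2*R) (t(R, Z) = (Z + R)/(R + R) = (R + Z)/((2*R)) = (R + Z)*(1/(2*R)) = (R + Z)/(2*R))
t(803 + 810, 544) + 1175414 = ((803 + 810) + 544)/(2*(803 + 810)) + 1175414 = (1/2)*(1613 + 544)/1613 + 1175414 = (1/2)*(1/1613)*2157 + 1175414 = 2157/3226 + 1175414 = 3791887721/3226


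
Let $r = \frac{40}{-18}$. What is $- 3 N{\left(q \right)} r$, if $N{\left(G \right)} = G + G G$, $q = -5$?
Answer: $\frac{400}{3} \approx 133.33$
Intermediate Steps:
$N{\left(G \right)} = G + G^{2}$
$r = - \frac{20}{9}$ ($r = 40 \left(- \frac{1}{18}\right) = - \frac{20}{9} \approx -2.2222$)
$- 3 N{\left(q \right)} r = - 3 \left(- 5 \left(1 - 5\right)\right) \left(- \frac{20}{9}\right) = - 3 \left(\left(-5\right) \left(-4\right)\right) \left(- \frac{20}{9}\right) = \left(-3\right) 20 \left(- \frac{20}{9}\right) = \left(-60\right) \left(- \frac{20}{9}\right) = \frac{400}{3}$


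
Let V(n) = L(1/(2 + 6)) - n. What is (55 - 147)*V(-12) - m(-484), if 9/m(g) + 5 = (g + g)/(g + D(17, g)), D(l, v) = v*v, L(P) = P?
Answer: -5383633/4834 ≈ -1113.7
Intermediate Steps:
D(l, v) = v²
m(g) = 9/(-5 + 2*g/(g + g²)) (m(g) = 9/(-5 + (g + g)/(g + g²)) = 9/(-5 + (2*g)/(g + g²)) = 9/(-5 + 2*g/(g + g²)))
V(n) = ⅛ - n (V(n) = 1/(2 + 6) - n = 1/8 - n = ⅛ - n)
(55 - 147)*V(-12) - m(-484) = (55 - 147)*(⅛ - 1*(-12)) - 9*(-1 - 1*(-484))/(3 + 5*(-484)) = -92*(⅛ + 12) - 9*(-1 + 484)/(3 - 2420) = -92*97/8 - 9*483/(-2417) = -2231/2 - 9*(-1)*483/2417 = -2231/2 - 1*(-4347/2417) = -2231/2 + 4347/2417 = -5383633/4834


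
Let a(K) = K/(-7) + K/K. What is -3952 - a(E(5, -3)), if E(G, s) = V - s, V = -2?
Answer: -27670/7 ≈ -3952.9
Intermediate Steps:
E(G, s) = -2 - s
a(K) = 1 - K/7 (a(K) = K*(-1/7) + 1 = -K/7 + 1 = 1 - K/7)
-3952 - a(E(5, -3)) = -3952 - (1 - (-2 - 1*(-3))/7) = -3952 - (1 - (-2 + 3)/7) = -3952 - (1 - 1/7*1) = -3952 - (1 - 1/7) = -3952 - 1*6/7 = -3952 - 6/7 = -27670/7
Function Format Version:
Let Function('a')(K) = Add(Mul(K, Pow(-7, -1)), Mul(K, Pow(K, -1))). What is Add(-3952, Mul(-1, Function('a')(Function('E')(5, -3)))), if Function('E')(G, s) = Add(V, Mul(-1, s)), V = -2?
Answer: Rational(-27670, 7) ≈ -3952.9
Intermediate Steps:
Function('E')(G, s) = Add(-2, Mul(-1, s))
Function('a')(K) = Add(1, Mul(Rational(-1, 7), K)) (Function('a')(K) = Add(Mul(K, Rational(-1, 7)), 1) = Add(Mul(Rational(-1, 7), K), 1) = Add(1, Mul(Rational(-1, 7), K)))
Add(-3952, Mul(-1, Function('a')(Function('E')(5, -3)))) = Add(-3952, Mul(-1, Add(1, Mul(Rational(-1, 7), Add(-2, Mul(-1, -3)))))) = Add(-3952, Mul(-1, Add(1, Mul(Rational(-1, 7), Add(-2, 3))))) = Add(-3952, Mul(-1, Add(1, Mul(Rational(-1, 7), 1)))) = Add(-3952, Mul(-1, Add(1, Rational(-1, 7)))) = Add(-3952, Mul(-1, Rational(6, 7))) = Add(-3952, Rational(-6, 7)) = Rational(-27670, 7)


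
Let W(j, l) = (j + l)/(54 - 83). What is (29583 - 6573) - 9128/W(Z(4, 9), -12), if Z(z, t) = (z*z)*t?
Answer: 825508/33 ≈ 25015.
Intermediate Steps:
Z(z, t) = t*z**2 (Z(z, t) = z**2*t = t*z**2)
W(j, l) = -j/29 - l/29 (W(j, l) = (j + l)/(-29) = (j + l)*(-1/29) = -j/29 - l/29)
(29583 - 6573) - 9128/W(Z(4, 9), -12) = (29583 - 6573) - 9128/(-9*4**2/29 - 1/29*(-12)) = 23010 - 9128/(-9*16/29 + 12/29) = 23010 - 9128/(-1/29*144 + 12/29) = 23010 - 9128/(-144/29 + 12/29) = 23010 - 9128/(-132/29) = 23010 - 9128*(-29/132) = 23010 + 66178/33 = 825508/33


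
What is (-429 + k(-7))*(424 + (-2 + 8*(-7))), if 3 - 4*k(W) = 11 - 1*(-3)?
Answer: -316041/2 ≈ -1.5802e+5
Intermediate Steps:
k(W) = -11/4 (k(W) = ¾ - (11 - 1*(-3))/4 = ¾ - (11 + 3)/4 = ¾ - ¼*14 = ¾ - 7/2 = -11/4)
(-429 + k(-7))*(424 + (-2 + 8*(-7))) = (-429 - 11/4)*(424 + (-2 + 8*(-7))) = -1727*(424 + (-2 - 56))/4 = -1727*(424 - 58)/4 = -1727/4*366 = -316041/2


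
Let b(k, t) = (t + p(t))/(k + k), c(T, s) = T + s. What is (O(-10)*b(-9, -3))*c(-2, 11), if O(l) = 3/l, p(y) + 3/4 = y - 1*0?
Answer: -81/80 ≈ -1.0125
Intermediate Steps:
p(y) = -¾ + y (p(y) = -¾ + (y - 1*0) = -¾ + (y + 0) = -¾ + y)
b(k, t) = (-¾ + 2*t)/(2*k) (b(k, t) = (t + (-¾ + t))/(k + k) = (-¾ + 2*t)/((2*k)) = (-¾ + 2*t)*(1/(2*k)) = (-¾ + 2*t)/(2*k))
(O(-10)*b(-9, -3))*c(-2, 11) = ((3/(-10))*((-3/8 - 3)/(-9)))*(-2 + 11) = ((3*(-⅒))*(-⅑*(-27/8)))*9 = -3/10*3/8*9 = -9/80*9 = -81/80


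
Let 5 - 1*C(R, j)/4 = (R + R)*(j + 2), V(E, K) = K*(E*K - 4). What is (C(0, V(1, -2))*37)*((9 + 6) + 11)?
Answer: 19240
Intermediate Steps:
V(E, K) = K*(-4 + E*K)
C(R, j) = 20 - 8*R*(2 + j) (C(R, j) = 20 - 4*(R + R)*(j + 2) = 20 - 4*2*R*(2 + j) = 20 - 8*R*(2 + j))
(C(0, V(1, -2))*37)*((9 + 6) + 11) = ((20 - 16*0 - 8*0*(-2*(-4 + 1*(-2))))*37)*((9 + 6) + 11) = ((20 + 0 - 8*0*(-2*(-4 - 2)))*37)*(15 + 11) = ((20 + 0 - 8*0*(-2*(-6)))*37)*26 = ((20 + 0 - 8*0*12)*37)*26 = ((20 + 0 + 0)*37)*26 = (20*37)*26 = 740*26 = 19240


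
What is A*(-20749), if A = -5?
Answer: 103745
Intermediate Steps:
A*(-20749) = -5*(-20749) = 103745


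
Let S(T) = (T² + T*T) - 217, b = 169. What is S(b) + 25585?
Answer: 82490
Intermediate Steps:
S(T) = -217 + 2*T² (S(T) = (T² + T²) - 217 = 2*T² - 217 = -217 + 2*T²)
S(b) + 25585 = (-217 + 2*169²) + 25585 = (-217 + 2*28561) + 25585 = (-217 + 57122) + 25585 = 56905 + 25585 = 82490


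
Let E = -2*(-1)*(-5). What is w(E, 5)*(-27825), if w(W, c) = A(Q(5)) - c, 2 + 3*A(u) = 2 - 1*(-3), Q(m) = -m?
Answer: 111300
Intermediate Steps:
E = -10 (E = 2*(-5) = -10)
A(u) = 1 (A(u) = -⅔ + (2 - 1*(-3))/3 = -⅔ + (2 + 3)/3 = -⅔ + (⅓)*5 = -⅔ + 5/3 = 1)
w(W, c) = 1 - c
w(E, 5)*(-27825) = (1 - 1*5)*(-27825) = (1 - 5)*(-27825) = -4*(-27825) = 111300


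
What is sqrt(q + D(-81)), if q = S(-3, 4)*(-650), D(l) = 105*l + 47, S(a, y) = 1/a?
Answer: 2*I*sqrt(18543)/3 ≈ 90.782*I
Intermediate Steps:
D(l) = 47 + 105*l
q = 650/3 (q = -650/(-3) = -1/3*(-650) = 650/3 ≈ 216.67)
sqrt(q + D(-81)) = sqrt(650/3 + (47 + 105*(-81))) = sqrt(650/3 + (47 - 8505)) = sqrt(650/3 - 8458) = sqrt(-24724/3) = 2*I*sqrt(18543)/3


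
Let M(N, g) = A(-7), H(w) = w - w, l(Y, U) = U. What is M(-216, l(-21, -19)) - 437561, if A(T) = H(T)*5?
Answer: -437561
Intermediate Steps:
H(w) = 0
A(T) = 0 (A(T) = 0*5 = 0)
M(N, g) = 0
M(-216, l(-21, -19)) - 437561 = 0 - 437561 = -437561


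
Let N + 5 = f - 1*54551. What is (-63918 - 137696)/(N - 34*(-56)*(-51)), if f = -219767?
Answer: 28802/53061 ≈ 0.54281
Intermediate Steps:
N = -274323 (N = -5 + (-219767 - 1*54551) = -5 + (-219767 - 54551) = -5 - 274318 = -274323)
(-63918 - 137696)/(N - 34*(-56)*(-51)) = (-63918 - 137696)/(-274323 - 34*(-56)*(-51)) = -201614/(-274323 + 1904*(-51)) = -201614/(-274323 - 97104) = -201614/(-371427) = -201614*(-1/371427) = 28802/53061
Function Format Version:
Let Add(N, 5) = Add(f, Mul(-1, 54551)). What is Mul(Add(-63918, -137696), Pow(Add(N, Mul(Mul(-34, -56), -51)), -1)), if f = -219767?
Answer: Rational(28802, 53061) ≈ 0.54281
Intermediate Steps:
N = -274323 (N = Add(-5, Add(-219767, Mul(-1, 54551))) = Add(-5, Add(-219767, -54551)) = Add(-5, -274318) = -274323)
Mul(Add(-63918, -137696), Pow(Add(N, Mul(Mul(-34, -56), -51)), -1)) = Mul(Add(-63918, -137696), Pow(Add(-274323, Mul(Mul(-34, -56), -51)), -1)) = Mul(-201614, Pow(Add(-274323, Mul(1904, -51)), -1)) = Mul(-201614, Pow(Add(-274323, -97104), -1)) = Mul(-201614, Pow(-371427, -1)) = Mul(-201614, Rational(-1, 371427)) = Rational(28802, 53061)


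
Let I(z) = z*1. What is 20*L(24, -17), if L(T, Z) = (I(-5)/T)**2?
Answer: 125/144 ≈ 0.86806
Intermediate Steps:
I(z) = z
L(T, Z) = 25/T**2 (L(T, Z) = (-5/T)**2 = 25/T**2)
20*L(24, -17) = 20*(25/24**2) = 20*(25*(1/576)) = 20*(25/576) = 125/144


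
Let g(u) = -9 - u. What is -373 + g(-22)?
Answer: -360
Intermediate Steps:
-373 + g(-22) = -373 + (-9 - 1*(-22)) = -373 + (-9 + 22) = -373 + 13 = -360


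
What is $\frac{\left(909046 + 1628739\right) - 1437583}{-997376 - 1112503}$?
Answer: $- \frac{366734}{703293} \approx -0.52145$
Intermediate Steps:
$\frac{\left(909046 + 1628739\right) - 1437583}{-997376 - 1112503} = \frac{2537785 - 1437583}{-2109879} = 1100202 \left(- \frac{1}{2109879}\right) = - \frac{366734}{703293}$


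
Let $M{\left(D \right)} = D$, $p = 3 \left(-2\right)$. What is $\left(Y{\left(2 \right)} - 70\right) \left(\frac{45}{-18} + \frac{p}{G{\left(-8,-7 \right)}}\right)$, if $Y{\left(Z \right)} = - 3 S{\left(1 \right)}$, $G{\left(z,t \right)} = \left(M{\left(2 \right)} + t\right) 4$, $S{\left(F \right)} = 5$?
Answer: $187$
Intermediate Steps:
$p = -6$
$G{\left(z,t \right)} = 8 + 4 t$ ($G{\left(z,t \right)} = \left(2 + t\right) 4 = 8 + 4 t$)
$Y{\left(Z \right)} = -15$ ($Y{\left(Z \right)} = \left(-3\right) 5 = -15$)
$\left(Y{\left(2 \right)} - 70\right) \left(\frac{45}{-18} + \frac{p}{G{\left(-8,-7 \right)}}\right) = \left(-15 - 70\right) \left(\frac{45}{-18} - \frac{6}{8 + 4 \left(-7\right)}\right) = - 85 \left(45 \left(- \frac{1}{18}\right) - \frac{6}{8 - 28}\right) = - 85 \left(- \frac{5}{2} - \frac{6}{-20}\right) = - 85 \left(- \frac{5}{2} - - \frac{3}{10}\right) = - 85 \left(- \frac{5}{2} + \frac{3}{10}\right) = \left(-85\right) \left(- \frac{11}{5}\right) = 187$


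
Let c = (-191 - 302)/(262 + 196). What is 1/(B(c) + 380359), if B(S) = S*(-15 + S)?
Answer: 209764/79789255235 ≈ 2.6290e-6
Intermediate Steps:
c = -493/458 ≈ -1.0764
1/(B(c) + 380359) = 1/(-493*(-15 - 493/458)/458 + 380359) = 1/(-493/458*(-7363/458) + 380359) = 1/(3629959/209764 + 380359) = 1/(79789255235/209764) = 209764/79789255235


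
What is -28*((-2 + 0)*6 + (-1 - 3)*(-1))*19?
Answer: 4256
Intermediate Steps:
-28*((-2 + 0)*6 + (-1 - 3)*(-1))*19 = -28*(-2*6 - 4*(-1))*19 = -28*(-12 + 4)*19 = -28*(-8)*19 = 224*19 = 4256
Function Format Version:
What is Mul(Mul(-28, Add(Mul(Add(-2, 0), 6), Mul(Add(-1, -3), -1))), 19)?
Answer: 4256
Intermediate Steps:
Mul(Mul(-28, Add(Mul(Add(-2, 0), 6), Mul(Add(-1, -3), -1))), 19) = Mul(Mul(-28, Add(Mul(-2, 6), Mul(-4, -1))), 19) = Mul(Mul(-28, Add(-12, 4)), 19) = Mul(Mul(-28, -8), 19) = Mul(224, 19) = 4256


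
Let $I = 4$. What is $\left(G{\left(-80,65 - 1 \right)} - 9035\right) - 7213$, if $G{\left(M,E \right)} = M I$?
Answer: $-16568$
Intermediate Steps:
$G{\left(M,E \right)} = 4 M$ ($G{\left(M,E \right)} = M 4 = 4 M$)
$\left(G{\left(-80,65 - 1 \right)} - 9035\right) - 7213 = \left(4 \left(-80\right) - 9035\right) - 7213 = \left(-320 - 9035\right) - 7213 = -9355 - 7213 = -16568$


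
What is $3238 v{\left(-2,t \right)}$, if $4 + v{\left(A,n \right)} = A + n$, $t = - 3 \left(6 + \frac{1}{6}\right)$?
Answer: $-79331$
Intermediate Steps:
$t = - \frac{37}{2}$ ($t = - 3 \left(6 + \frac{1}{6}\right) = \left(-3\right) \frac{37}{6} = - \frac{37}{2} \approx -18.5$)
$v{\left(A,n \right)} = -4 + A + n$ ($v{\left(A,n \right)} = -4 + \left(A + n\right) = -4 + A + n$)
$3238 v{\left(-2,t \right)} = 3238 \left(-4 - 2 - \frac{37}{2}\right) = 3238 \left(- \frac{49}{2}\right) = -79331$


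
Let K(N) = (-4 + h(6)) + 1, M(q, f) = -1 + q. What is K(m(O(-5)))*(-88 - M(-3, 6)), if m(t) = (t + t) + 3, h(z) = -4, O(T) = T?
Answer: 588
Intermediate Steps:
m(t) = 3 + 2*t (m(t) = 2*t + 3 = 3 + 2*t)
K(N) = -7 (K(N) = (-4 - 4) + 1 = -8 + 1 = -7)
K(m(O(-5)))*(-88 - M(-3, 6)) = -7*(-88 - (-1 - 3)) = -7*(-88 - 1*(-4)) = -7*(-88 + 4) = -7*(-84) = 588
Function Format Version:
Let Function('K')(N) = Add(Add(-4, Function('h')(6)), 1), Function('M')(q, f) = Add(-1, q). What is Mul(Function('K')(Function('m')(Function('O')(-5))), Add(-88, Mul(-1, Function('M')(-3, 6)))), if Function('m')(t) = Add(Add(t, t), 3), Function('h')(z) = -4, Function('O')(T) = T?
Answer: 588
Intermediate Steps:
Function('m')(t) = Add(3, Mul(2, t)) (Function('m')(t) = Add(Mul(2, t), 3) = Add(3, Mul(2, t)))
Function('K')(N) = -7 (Function('K')(N) = Add(Add(-4, -4), 1) = Add(-8, 1) = -7)
Mul(Function('K')(Function('m')(Function('O')(-5))), Add(-88, Mul(-1, Function('M')(-3, 6)))) = Mul(-7, Add(-88, Mul(-1, Add(-1, -3)))) = Mul(-7, Add(-88, Mul(-1, -4))) = Mul(-7, Add(-88, 4)) = Mul(-7, -84) = 588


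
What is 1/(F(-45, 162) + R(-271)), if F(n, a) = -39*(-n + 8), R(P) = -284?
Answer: -1/2351 ≈ -0.00042535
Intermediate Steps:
F(n, a) = -312 + 39*n (F(n, a) = -39*(8 - n) = -312 + 39*n)
1/(F(-45, 162) + R(-271)) = 1/((-312 + 39*(-45)) - 284) = 1/((-312 - 1755) - 284) = 1/(-2067 - 284) = 1/(-2351) = -1/2351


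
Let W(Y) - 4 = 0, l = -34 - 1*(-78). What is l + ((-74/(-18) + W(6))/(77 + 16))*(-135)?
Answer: 999/31 ≈ 32.226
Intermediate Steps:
l = 44 (l = -34 + 78 = 44)
W(Y) = 4 (W(Y) = 4 + 0 = 4)
l + ((-74/(-18) + W(6))/(77 + 16))*(-135) = 44 + ((-74/(-18) + 4)/(77 + 16))*(-135) = 44 + ((-74*(-1/18) + 4)/93)*(-135) = 44 + ((37/9 + 4)*(1/93))*(-135) = 44 + ((73/9)*(1/93))*(-135) = 44 + (73/837)*(-135) = 44 - 365/31 = 999/31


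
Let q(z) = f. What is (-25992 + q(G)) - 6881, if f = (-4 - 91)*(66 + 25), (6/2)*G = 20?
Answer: -41518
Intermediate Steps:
G = 20/3 (G = (⅓)*20 = 20/3 ≈ 6.6667)
f = -8645 (f = -95*91 = -8645)
q(z) = -8645
(-25992 + q(G)) - 6881 = (-25992 - 8645) - 6881 = -34637 - 6881 = -41518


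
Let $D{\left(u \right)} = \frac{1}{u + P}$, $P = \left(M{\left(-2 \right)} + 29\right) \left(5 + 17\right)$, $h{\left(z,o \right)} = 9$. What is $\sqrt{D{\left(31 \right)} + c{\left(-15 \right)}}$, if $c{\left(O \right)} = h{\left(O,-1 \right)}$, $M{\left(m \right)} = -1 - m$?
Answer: $\frac{2 \sqrt{1074505}}{691} \approx 3.0002$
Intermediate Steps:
$c{\left(O \right)} = 9$
$P = 660$ ($P = \left(\left(-1 - -2\right) + 29\right) \left(5 + 17\right) = \left(\left(-1 + 2\right) + 29\right) 22 = \left(1 + 29\right) 22 = 30 \cdot 22 = 660$)
$D{\left(u \right)} = \frac{1}{660 + u}$ ($D{\left(u \right)} = \frac{1}{u + 660} = \frac{1}{660 + u}$)
$\sqrt{D{\left(31 \right)} + c{\left(-15 \right)}} = \sqrt{\frac{1}{660 + 31} + 9} = \sqrt{\frac{1}{691} + 9} = \sqrt{\frac{6220}{691}} = \frac{2 \sqrt{1074505}}{691}$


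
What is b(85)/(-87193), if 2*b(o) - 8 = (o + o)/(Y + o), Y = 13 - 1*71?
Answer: -193/2354211 ≈ -8.1981e-5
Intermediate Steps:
Y = -58 (Y = 13 - 71 = -58)
b(o) = 4 + o/(-58 + o) (b(o) = 4 + ((o + o)/(-58 + o))/2 = 4 + ((2*o)/(-58 + o))/2 = 4 + (2*o/(-58 + o))/2 = 4 + o/(-58 + o))
b(85)/(-87193) = ((-232 + 5*85)/(-58 + 85))/(-87193) = ((-232 + 425)/27)*(-1/87193) = ((1/27)*193)*(-1/87193) = (193/27)*(-1/87193) = -193/2354211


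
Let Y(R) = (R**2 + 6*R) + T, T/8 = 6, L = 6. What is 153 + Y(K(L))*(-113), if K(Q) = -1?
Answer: -4706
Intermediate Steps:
T = 48 (T = 8*6 = 48)
Y(R) = 48 + R**2 + 6*R (Y(R) = (R**2 + 6*R) + 48 = 48 + R**2 + 6*R)
153 + Y(K(L))*(-113) = 153 + (48 + (-1)**2 + 6*(-1))*(-113) = 153 + (48 + 1 - 6)*(-113) = 153 + 43*(-113) = 153 - 4859 = -4706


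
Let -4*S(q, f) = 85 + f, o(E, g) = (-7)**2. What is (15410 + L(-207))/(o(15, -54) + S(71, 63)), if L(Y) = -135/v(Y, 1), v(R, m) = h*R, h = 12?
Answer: 472575/368 ≈ 1284.2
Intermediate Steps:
v(R, m) = 12*R
o(E, g) = 49
S(q, f) = -85/4 - f/4 (S(q, f) = -(85 + f)/4 = -85/4 - f/4)
L(Y) = -45/(4*Y) (L(Y) = -135*1/(12*Y) = -45/(4*Y))
(15410 + L(-207))/(o(15, -54) + S(71, 63)) = (15410 - 45/4/(-207))/(49 + (-85/4 - 1/4*63)) = (15410 - 45/4*(-1/207))/(49 + (-85/4 - 63/4)) = (15410 + 5/92)/(49 - 37) = (1417725/92)/12 = (1417725/92)*(1/12) = 472575/368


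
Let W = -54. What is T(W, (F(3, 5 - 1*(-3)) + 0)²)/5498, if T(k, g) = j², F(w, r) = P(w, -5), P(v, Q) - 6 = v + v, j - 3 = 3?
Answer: 18/2749 ≈ 0.0065478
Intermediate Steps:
j = 6 (j = 3 + 3 = 6)
P(v, Q) = 6 + 2*v (P(v, Q) = 6 + (v + v) = 6 + 2*v)
F(w, r) = 6 + 2*w
T(k, g) = 36 (T(k, g) = 6² = 36)
T(W, (F(3, 5 - 1*(-3)) + 0)²)/5498 = 36/5498 = 36*(1/5498) = 18/2749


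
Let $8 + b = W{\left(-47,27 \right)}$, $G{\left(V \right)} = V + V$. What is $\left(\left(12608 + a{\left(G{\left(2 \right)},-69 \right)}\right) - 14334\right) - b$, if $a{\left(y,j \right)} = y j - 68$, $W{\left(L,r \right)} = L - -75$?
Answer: $-2090$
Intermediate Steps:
$W{\left(L,r \right)} = 75 + L$ ($W{\left(L,r \right)} = L + 75 = 75 + L$)
$G{\left(V \right)} = 2 V$
$a{\left(y,j \right)} = -68 + j y$ ($a{\left(y,j \right)} = j y - 68 = -68 + j y$)
$b = 20$ ($b = -8 + \left(75 - 47\right) = -8 + 28 = 20$)
$\left(\left(12608 + a{\left(G{\left(2 \right)},-69 \right)}\right) - 14334\right) - b = \left(\left(12608 - \left(68 + 69 \cdot 2 \cdot 2\right)\right) - 14334\right) - 20 = \left(\left(12608 - 344\right) - 14334\right) - 20 = \left(12264 - 14334\right) - 20 = -2070 - 20 = -2090$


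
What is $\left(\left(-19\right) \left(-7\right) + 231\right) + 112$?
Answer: $476$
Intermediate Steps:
$\left(\left(-19\right) \left(-7\right) + 231\right) + 112 = \left(133 + 231\right) + 112 = 364 + 112 = 476$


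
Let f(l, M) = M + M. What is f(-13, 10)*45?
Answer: 900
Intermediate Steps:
f(l, M) = 2*M
f(-13, 10)*45 = (2*10)*45 = 20*45 = 900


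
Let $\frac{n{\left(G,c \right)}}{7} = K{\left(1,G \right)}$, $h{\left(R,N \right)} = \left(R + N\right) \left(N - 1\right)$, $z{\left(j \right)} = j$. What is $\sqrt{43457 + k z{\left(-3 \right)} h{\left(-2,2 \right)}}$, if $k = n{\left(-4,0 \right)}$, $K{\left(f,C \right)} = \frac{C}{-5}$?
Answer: $\sqrt{43457} \approx 208.46$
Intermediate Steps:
$K{\left(f,C \right)} = - \frac{C}{5}$ ($K{\left(f,C \right)} = C \left(- \frac{1}{5}\right) = - \frac{C}{5}$)
$h{\left(R,N \right)} = \left(-1 + N\right) \left(N + R\right)$ ($h{\left(R,N \right)} = \left(N + R\right) \left(-1 + N\right) = \left(-1 + N\right) \left(N + R\right)$)
$n{\left(G,c \right)} = - \frac{7 G}{5}$ ($n{\left(G,c \right)} = 7 \left(- \frac{G}{5}\right) = - \frac{7 G}{5}$)
$k = \frac{28}{5}$ ($k = \left(- \frac{7}{5}\right) \left(-4\right) = \frac{28}{5} \approx 5.6$)
$\sqrt{43457 + k z{\left(-3 \right)} h{\left(-2,2 \right)}} = \sqrt{43457 + \frac{28}{5} \left(-3\right) \left(2^{2} - 2 - -2 + 2 \left(-2\right)\right)} = \sqrt{43457 - \frac{84 \left(4 - 2 + 2 - 4\right)}{5}} = \sqrt{43457 - 0} = \sqrt{43457 + 0} = \sqrt{43457}$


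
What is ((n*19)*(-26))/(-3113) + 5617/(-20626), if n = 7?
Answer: 53838987/64208738 ≈ 0.83850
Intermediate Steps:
((n*19)*(-26))/(-3113) + 5617/(-20626) = ((7*19)*(-26))/(-3113) + 5617/(-20626) = (133*(-26))*(-1/3113) + 5617*(-1/20626) = -3458*(-1/3113) - 5617/20626 = 3458/3113 - 5617/20626 = 53838987/64208738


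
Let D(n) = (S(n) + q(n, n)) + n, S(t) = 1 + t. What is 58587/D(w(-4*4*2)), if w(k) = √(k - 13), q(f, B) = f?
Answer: 58587/406 - 527283*I*√5/406 ≈ 144.3 - 2904.0*I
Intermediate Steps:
w(k) = √(-13 + k)
D(n) = 1 + 3*n (D(n) = ((1 + n) + n) + n = (1 + 2*n) + n = 1 + 3*n)
58587/D(w(-4*4*2)) = 58587/(1 + 3*√(-13 - 4*4*2)) = 58587/(1 + 3*√(-13 - 16*2)) = 58587/(1 + 3*√(-13 - 32)) = 58587/(1 + 3*√(-45)) = 58587/(1 + 3*(3*I*√5)) = 58587/(1 + 9*I*√5)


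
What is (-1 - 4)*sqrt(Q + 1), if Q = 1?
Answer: -5*sqrt(2) ≈ -7.0711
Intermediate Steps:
(-1 - 4)*sqrt(Q + 1) = (-1 - 4)*sqrt(1 + 1) = -5*sqrt(2)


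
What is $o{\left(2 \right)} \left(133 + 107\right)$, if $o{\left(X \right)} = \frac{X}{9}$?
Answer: $\frac{160}{3} \approx 53.333$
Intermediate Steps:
$o{\left(X \right)} = \frac{X}{9}$ ($o{\left(X \right)} = X \frac{1}{9} = \frac{X}{9}$)
$o{\left(2 \right)} \left(133 + 107\right) = \frac{1}{9} \cdot 2 \left(133 + 107\right) = \frac{2}{9} \cdot 240 = \frac{160}{3}$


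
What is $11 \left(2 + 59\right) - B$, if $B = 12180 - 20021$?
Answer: $8512$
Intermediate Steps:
$B = -7841$ ($B = 12180 - 20021 = -7841$)
$11 \left(2 + 59\right) - B = 11 \left(2 + 59\right) - -7841 = 11 \cdot 61 + 7841 = 671 + 7841 = 8512$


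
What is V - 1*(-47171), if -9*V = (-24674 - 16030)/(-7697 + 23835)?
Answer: 1141875181/24207 ≈ 47171.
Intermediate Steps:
V = 6784/24207 (V = -(-24674 - 16030)/(9*(-7697 + 23835)) = -(-13568)/(3*16138) = -⅑*(-20352/8069) = 6784/24207 ≈ 0.28025)
V - 1*(-47171) = 6784/24207 - 1*(-47171) = 6784/24207 + 47171 = 1141875181/24207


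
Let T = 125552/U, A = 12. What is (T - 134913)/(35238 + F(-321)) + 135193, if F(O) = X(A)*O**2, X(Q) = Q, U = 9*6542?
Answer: 5061413679486679/37438459470 ≈ 1.3519e+5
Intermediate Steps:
U = 58878
F(O) = 12*O**2
T = 62776/29439 (T = 125552/58878 = 125552*(1/58878) = 62776/29439 ≈ 2.1324)
(T - 134913)/(35238 + F(-321)) + 135193 = (62776/29439 - 134913)/(35238 + 12*(-321)**2) + 135193 = -3971641031/(29439*(35238 + 12*103041)) + 135193 = -3971641031/(29439*(35238 + 1236492)) + 135193 = -3971641031/29439/1271730 + 135193 = -3971641031/29439*1/1271730 + 135193 = -3971641031/37438459470 + 135193 = 5061413679486679/37438459470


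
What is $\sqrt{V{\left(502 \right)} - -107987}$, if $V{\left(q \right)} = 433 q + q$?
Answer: $\sqrt{325855} \approx 570.84$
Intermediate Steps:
$V{\left(q \right)} = 434 q$
$\sqrt{V{\left(502 \right)} - -107987} = \sqrt{434 \cdot 502 - -107987} = \sqrt{217868 + 107987} = \sqrt{325855}$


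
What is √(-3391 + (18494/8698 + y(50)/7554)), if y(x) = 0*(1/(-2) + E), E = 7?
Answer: 2*I*√16024120997/4349 ≈ 58.214*I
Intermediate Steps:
y(x) = 0 (y(x) = 0*(1/(-2) + 7) = 0*(-½ + 7) = 0*(13/2) = 0)
√(-3391 + (18494/8698 + y(50)/7554)) = √(-3391 + (18494/8698 + 0/7554)) = √(-3391 + (18494*(1/8698) + 0*(1/7554))) = √(-3391 + (9247/4349 + 0)) = √(-3391 + 9247/4349) = √(-14738212/4349) = 2*I*√16024120997/4349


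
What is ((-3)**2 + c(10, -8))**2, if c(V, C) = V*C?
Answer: 5041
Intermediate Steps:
c(V, C) = C*V
((-3)**2 + c(10, -8))**2 = ((-3)**2 - 8*10)**2 = (9 - 80)**2 = (-71)**2 = 5041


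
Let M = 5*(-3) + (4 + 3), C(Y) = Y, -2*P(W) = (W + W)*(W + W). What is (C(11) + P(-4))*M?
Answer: 168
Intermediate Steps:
P(W) = -2*W**2 (P(W) = -(W + W)*(W + W)/2 = -2*W*2*W/2 = -2*W**2)
M = -8 (M = -15 + 7 = -8)
(C(11) + P(-4))*M = (11 - 2*(-4)**2)*(-8) = (11 - 2*16)*(-8) = (11 - 32)*(-8) = -21*(-8) = 168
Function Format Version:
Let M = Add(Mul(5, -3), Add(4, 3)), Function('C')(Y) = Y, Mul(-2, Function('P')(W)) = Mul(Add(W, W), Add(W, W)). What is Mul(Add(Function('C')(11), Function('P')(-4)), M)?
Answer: 168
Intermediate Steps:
Function('P')(W) = Mul(-2, Pow(W, 2)) (Function('P')(W) = Mul(Rational(-1, 2), Mul(Add(W, W), Add(W, W))) = Mul(Rational(-1, 2), Mul(Mul(2, W), Mul(2, W))) = Mul(Rational(-1, 2), Mul(4, Pow(W, 2))) = Mul(-2, Pow(W, 2)))
M = -8 (M = Add(-15, 7) = -8)
Mul(Add(Function('C')(11), Function('P')(-4)), M) = Mul(Add(11, Mul(-2, Pow(-4, 2))), -8) = Mul(Add(11, Mul(-2, 16)), -8) = Mul(Add(11, -32), -8) = Mul(-21, -8) = 168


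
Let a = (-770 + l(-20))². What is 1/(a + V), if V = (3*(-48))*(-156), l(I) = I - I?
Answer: 1/615364 ≈ 1.6251e-6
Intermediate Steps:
l(I) = 0
V = 22464 (V = -144*(-156) = 22464)
a = 592900 (a = (-770 + 0)² = (-770)² = 592900)
1/(a + V) = 1/(592900 + 22464) = 1/615364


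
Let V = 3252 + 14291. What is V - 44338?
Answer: -26795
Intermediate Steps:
V = 17543
V - 44338 = 17543 - 44338 = -26795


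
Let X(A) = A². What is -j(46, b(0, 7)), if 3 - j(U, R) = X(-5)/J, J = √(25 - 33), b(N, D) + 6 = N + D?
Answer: -3 - 25*I*√2/4 ≈ -3.0 - 8.8388*I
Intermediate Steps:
b(N, D) = -6 + D + N (b(N, D) = -6 + (N + D) = -6 + (D + N) = -6 + D + N)
J = 2*I*√2 (J = √(-8) = 2*I*√2 ≈ 2.8284*I)
j(U, R) = 3 + 25*I*√2/4 (j(U, R) = 3 - (-5)²/(2*I*√2) = 3 - 25*(-I*√2/4) = 3 - (-25)*I*√2/4 = 3 + 25*I*√2/4)
-j(46, b(0, 7)) = -(3 + 25*I*√2/4) = -3 - 25*I*√2/4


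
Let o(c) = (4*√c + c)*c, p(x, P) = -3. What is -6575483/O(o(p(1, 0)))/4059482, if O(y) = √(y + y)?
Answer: -6575483*√6/(24356892*√(3 - 4*I*√3)) ≈ -0.20116 - 0.13211*I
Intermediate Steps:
o(c) = c*(c + 4*√c) (o(c) = (c + 4*√c)*c = c*(c + 4*√c))
O(y) = √2*√y (O(y) = √(2*y) = √2*√y)
-6575483/O(o(p(1, 0)))/4059482 = -6575483*√2/(2*√((-3)² + 4*(-3)^(3/2)))/4059482 = -6575483*√2/(2*√(9 + 4*(-3*I*√3)))*(1/4059482) = -6575483*√2/(2*√(9 - 12*I*√3))*(1/4059482) = -6575483*√2/(8118964*√(9 - 12*I*√3))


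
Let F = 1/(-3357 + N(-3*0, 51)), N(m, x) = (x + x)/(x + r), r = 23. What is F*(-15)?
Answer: 185/41386 ≈ 0.0044701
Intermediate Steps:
N(m, x) = 2*x/(23 + x) (N(m, x) = (x + x)/(x + 23) = (2*x)/(23 + x) = 2*x/(23 + x))
F = -37/124158 (F = 1/(-3357 + 2*51/(23 + 51)) = 1/(-3357 + 2*51/74) = 1/(-3357 + 2*51*(1/74)) = 1/(-3357 + 51/37) = 1/(-124158/37) = -37/124158 ≈ -0.00029801)
F*(-15) = -37/124158*(-15) = 185/41386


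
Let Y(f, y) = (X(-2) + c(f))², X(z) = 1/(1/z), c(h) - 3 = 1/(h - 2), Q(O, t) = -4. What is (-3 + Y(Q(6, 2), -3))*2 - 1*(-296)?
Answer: 5245/18 ≈ 291.39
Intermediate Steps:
c(h) = 3 + 1/(-2 + h) (c(h) = 3 + 1/(h - 2) = 3 + 1/(-2 + h))
X(z) = z
Y(f, y) = (-2 + (-5 + 3*f)/(-2 + f))²
(-3 + Y(Q(6, 2), -3))*2 - 1*(-296) = (-3 + (1 - 1*(-4))²/(-2 - 4)²)*2 - 1*(-296) = (-3 + (1 + 4)²/(-6)²)*2 + 296 = (-3 + 5²*(1/36))*2 + 296 = (-3 + 25*(1/36))*2 + 296 = (-3 + 25/36)*2 + 296 = -83/36*2 + 296 = -83/18 + 296 = 5245/18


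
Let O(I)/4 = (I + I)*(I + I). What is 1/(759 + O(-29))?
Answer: 1/14215 ≈ 7.0348e-5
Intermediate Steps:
O(I) = 16*I² (O(I) = 4*((I + I)*(I + I)) = 4*((2*I)*(2*I)) = 4*(4*I²) = 16*I²)
1/(759 + O(-29)) = 1/(759 + 16*(-29)²) = 1/(759 + 16*841) = 1/(759 + 13456) = 1/14215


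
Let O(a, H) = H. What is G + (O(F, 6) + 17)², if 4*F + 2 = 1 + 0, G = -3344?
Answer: -2815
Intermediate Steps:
F = -¼ (F = -½ + (1 + 0)/4 = -½ + (¼)*1 = -½ + ¼ = -¼ ≈ -0.25000)
G + (O(F, 6) + 17)² = -3344 + (6 + 17)² = -3344 + 23² = -3344 + 529 = -2815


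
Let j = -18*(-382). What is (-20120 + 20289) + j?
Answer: 7045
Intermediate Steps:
j = 6876
(-20120 + 20289) + j = (-20120 + 20289) + 6876 = 169 + 6876 = 7045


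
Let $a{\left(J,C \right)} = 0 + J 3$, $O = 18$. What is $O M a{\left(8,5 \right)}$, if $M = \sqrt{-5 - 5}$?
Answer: $432 i \sqrt{10} \approx 1366.1 i$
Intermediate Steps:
$M = i \sqrt{10}$ ($M = \sqrt{-10} = i \sqrt{10} \approx 3.1623 i$)
$a{\left(J,C \right)} = 3 J$ ($a{\left(J,C \right)} = 0 + 3 J = 3 J$)
$O M a{\left(8,5 \right)} = 18 i \sqrt{10} \cdot 3 \cdot 8 = 18 i \sqrt{10} \cdot 24 = 432 i \sqrt{10}$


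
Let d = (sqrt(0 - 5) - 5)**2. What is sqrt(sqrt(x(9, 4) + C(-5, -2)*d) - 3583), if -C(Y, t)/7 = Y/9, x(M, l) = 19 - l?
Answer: sqrt(-32247 + 3*sqrt(5)*sqrt(167 - 70*I*sqrt(5)))/3 ≈ 0.034684 - 59.771*I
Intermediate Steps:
C(Y, t) = -7*Y/9
d = (-5 + I*sqrt(5))**2 (d = (sqrt(-5) - 5)**2 = (I*sqrt(5) - 5)**2 = (-5 + I*sqrt(5))**2 ≈ 20.0 - 22.361*I)
sqrt(sqrt(x(9, 4) + C(-5, -2)*d) - 3583) = sqrt(sqrt((19 - 1*4) + (-7/9*(-5))*(5 - I*sqrt(5))**2) - 3583) = sqrt(sqrt((19 - 4) + 35*(5 - I*sqrt(5))**2/9) - 3583) = sqrt(sqrt(15 + 35*(5 - I*sqrt(5))**2/9) - 3583) = sqrt(-3583 + sqrt(15 + 35*(5 - I*sqrt(5))**2/9))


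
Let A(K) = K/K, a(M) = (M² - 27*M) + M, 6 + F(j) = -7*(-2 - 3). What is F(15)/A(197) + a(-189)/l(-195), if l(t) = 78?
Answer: 14299/26 ≈ 549.96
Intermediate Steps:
F(j) = 29 (F(j) = -6 - 7*(-2 - 3) = -6 - 7*(-5) = -6 + 35 = 29)
a(M) = M² - 26*M
A(K) = 1
F(15)/A(197) + a(-189)/l(-195) = 29/1 - 189*(-26 - 189)/78 = 29*1 - 189*(-215)*(1/78) = 29 + 40635*(1/78) = 29 + 13545/26 = 14299/26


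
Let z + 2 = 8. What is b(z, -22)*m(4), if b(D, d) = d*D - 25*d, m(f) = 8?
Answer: 3344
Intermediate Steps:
z = 6 (z = -2 + 8 = 6)
b(D, d) = -25*d + D*d (b(D, d) = D*d - 25*d = -25*d + D*d)
b(z, -22)*m(4) = -22*(-25 + 6)*8 = -22*(-19)*8 = 418*8 = 3344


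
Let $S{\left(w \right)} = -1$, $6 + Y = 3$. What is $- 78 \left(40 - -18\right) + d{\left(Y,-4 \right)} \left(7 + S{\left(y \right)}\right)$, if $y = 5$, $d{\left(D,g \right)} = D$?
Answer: $-4542$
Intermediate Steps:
$Y = -3$ ($Y = -6 + 3 = -3$)
$- 78 \left(40 - -18\right) + d{\left(Y,-4 \right)} \left(7 + S{\left(y \right)}\right) = - 78 \left(40 - -18\right) - 3 \left(7 - 1\right) = - 78 \left(40 + 18\right) - 18 = \left(-78\right) 58 - 18 = -4524 - 18 = -4542$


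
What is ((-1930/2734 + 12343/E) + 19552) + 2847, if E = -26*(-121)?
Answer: 96342573209/4300582 ≈ 22402.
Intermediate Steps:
E = 3146
((-1930/2734 + 12343/E) + 19552) + 2847 = ((-1930/2734 + 12343/3146) + 19552) + 2847 = ((-1930*1/2734 + 12343*(1/3146)) + 19552) + 2847 = ((-965/1367 + 12343/3146) + 19552) + 2847 = (13836991/4300582 + 19552) + 2847 = 84098816255/4300582 + 2847 = 96342573209/4300582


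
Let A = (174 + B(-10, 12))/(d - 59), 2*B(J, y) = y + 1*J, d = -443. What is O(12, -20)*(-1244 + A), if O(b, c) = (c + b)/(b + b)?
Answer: 208221/502 ≈ 414.78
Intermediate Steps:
B(J, y) = J/2 + y/2 (B(J, y) = (y + 1*J)/2 = (y + J)/2 = (J + y)/2 = J/2 + y/2)
O(b, c) = (b + c)/(2*b) (O(b, c) = (b + c)/((2*b)) = (b + c)*(1/(2*b)) = (b + c)/(2*b))
A = -175/502 (A = (174 + ((½)*(-10) + (½)*12))/(-443 - 59) = (174 + (-5 + 6))/(-502) = (174 + 1)*(-1/502) = 175*(-1/502) = -175/502 ≈ -0.34861)
O(12, -20)*(-1244 + A) = ((½)*(12 - 20)/12)*(-1244 - 175/502) = ((½)*(1/12)*(-8))*(-624663/502) = -⅓*(-624663/502) = 208221/502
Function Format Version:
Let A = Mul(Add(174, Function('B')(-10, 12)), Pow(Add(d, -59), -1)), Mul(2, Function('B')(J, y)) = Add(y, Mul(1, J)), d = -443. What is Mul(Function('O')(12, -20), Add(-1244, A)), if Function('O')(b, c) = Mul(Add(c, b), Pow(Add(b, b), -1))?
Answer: Rational(208221, 502) ≈ 414.78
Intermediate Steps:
Function('B')(J, y) = Add(Mul(Rational(1, 2), J), Mul(Rational(1, 2), y)) (Function('B')(J, y) = Mul(Rational(1, 2), Add(y, Mul(1, J))) = Mul(Rational(1, 2), Add(y, J)) = Mul(Rational(1, 2), Add(J, y)) = Add(Mul(Rational(1, 2), J), Mul(Rational(1, 2), y)))
Function('O')(b, c) = Mul(Rational(1, 2), Pow(b, -1), Add(b, c)) (Function('O')(b, c) = Mul(Add(b, c), Pow(Mul(2, b), -1)) = Mul(Add(b, c), Mul(Rational(1, 2), Pow(b, -1))) = Mul(Rational(1, 2), Pow(b, -1), Add(b, c)))
A = Rational(-175, 502) (A = Mul(Add(174, Add(Mul(Rational(1, 2), -10), Mul(Rational(1, 2), 12))), Pow(Add(-443, -59), -1)) = Mul(Add(174, Add(-5, 6)), Pow(-502, -1)) = Mul(Add(174, 1), Rational(-1, 502)) = Mul(175, Rational(-1, 502)) = Rational(-175, 502) ≈ -0.34861)
Mul(Function('O')(12, -20), Add(-1244, A)) = Mul(Mul(Rational(1, 2), Pow(12, -1), Add(12, -20)), Add(-1244, Rational(-175, 502))) = Mul(Mul(Rational(1, 2), Rational(1, 12), -8), Rational(-624663, 502)) = Mul(Rational(-1, 3), Rational(-624663, 502)) = Rational(208221, 502)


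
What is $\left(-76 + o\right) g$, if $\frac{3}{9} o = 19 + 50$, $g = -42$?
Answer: $-5502$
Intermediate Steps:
$o = 207$ ($o = 3 \left(19 + 50\right) = 3 \cdot 69 = 207$)
$\left(-76 + o\right) g = \left(-76 + 207\right) \left(-42\right) = 131 \left(-42\right) = -5502$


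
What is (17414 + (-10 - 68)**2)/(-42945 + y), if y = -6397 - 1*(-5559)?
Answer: -23498/43783 ≈ -0.53669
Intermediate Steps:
y = -838 (y = -6397 + 5559 = -838)
(17414 + (-10 - 68)**2)/(-42945 + y) = (17414 + (-10 - 68)**2)/(-42945 - 838) = (17414 + (-78)**2)/(-43783) = (17414 + 6084)*(-1/43783) = 23498*(-1/43783) = -23498/43783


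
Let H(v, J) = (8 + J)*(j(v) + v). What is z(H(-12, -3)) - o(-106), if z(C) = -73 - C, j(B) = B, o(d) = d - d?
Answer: 47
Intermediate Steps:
o(d) = 0
H(v, J) = 2*v*(8 + J) (H(v, J) = (8 + J)*(v + v) = (8 + J)*(2*v) = 2*v*(8 + J))
z(H(-12, -3)) - o(-106) = (-73 - 2*(-12)*(8 - 3)) - 1*0 = (-73 - 2*(-12)*5) + 0 = (-73 - 1*(-120)) + 0 = (-73 + 120) + 0 = 47 + 0 = 47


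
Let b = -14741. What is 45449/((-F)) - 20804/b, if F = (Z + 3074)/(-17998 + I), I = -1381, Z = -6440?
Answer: -12983156690447/49618206 ≈ -2.6166e+5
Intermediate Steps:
F = 3366/19379 (F = (-6440 + 3074)/(-17998 - 1381) = -3366/(-19379) = -3366*(-1/19379) = 3366/19379 ≈ 0.17369)
45449/((-F)) - 20804/b = 45449/((-1*3366/19379)) - 20804/(-14741) = 45449/(-3366/19379) - 20804*(-1/14741) = 45449*(-19379/3366) + 20804/14741 = -880756171/3366 + 20804/14741 = -12983156690447/49618206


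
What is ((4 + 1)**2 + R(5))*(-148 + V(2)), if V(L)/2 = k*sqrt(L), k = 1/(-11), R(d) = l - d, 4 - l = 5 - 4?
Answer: -3404 - 46*sqrt(2)/11 ≈ -3409.9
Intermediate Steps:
l = 3 (l = 4 - (5 - 4) = 4 - 1*1 = 4 - 1 = 3)
R(d) = 3 - d
k = -1/11 ≈ -0.090909
V(L) = -2*sqrt(L)/11 (V(L) = 2*(-sqrt(L)/11) = -2*sqrt(L)/11)
((4 + 1)**2 + R(5))*(-148 + V(2)) = ((4 + 1)**2 + (3 - 1*5))*(-148 - 2*sqrt(2)/11) = (5**2 + (3 - 5))*(-148 - 2*sqrt(2)/11) = (25 - 2)*(-148 - 2*sqrt(2)/11) = 23*(-148 - 2*sqrt(2)/11) = -3404 - 46*sqrt(2)/11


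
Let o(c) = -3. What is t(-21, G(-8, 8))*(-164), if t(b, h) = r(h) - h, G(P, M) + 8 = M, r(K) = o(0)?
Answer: 492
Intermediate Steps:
r(K) = -3
G(P, M) = -8 + M
t(b, h) = -3 - h
t(-21, G(-8, 8))*(-164) = (-3 - (-8 + 8))*(-164) = (-3 - 1*0)*(-164) = (-3 + 0)*(-164) = -3*(-164) = 492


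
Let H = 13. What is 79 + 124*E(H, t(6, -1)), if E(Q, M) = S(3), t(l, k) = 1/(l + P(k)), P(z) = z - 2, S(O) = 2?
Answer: 327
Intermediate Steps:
P(z) = -2 + z
t(l, k) = 1/(-2 + k + l) (t(l, k) = 1/(l + (-2 + k)) = 1/(-2 + k + l))
E(Q, M) = 2
79 + 124*E(H, t(6, -1)) = 79 + 124*2 = 79 + 248 = 327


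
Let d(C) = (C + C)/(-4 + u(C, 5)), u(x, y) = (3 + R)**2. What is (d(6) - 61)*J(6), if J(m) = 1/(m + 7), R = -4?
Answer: -5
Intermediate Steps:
u(x, y) = 1 (u(x, y) = (3 - 4)**2 = (-1)**2 = 1)
J(m) = 1/(7 + m)
d(C) = -2*C/3 (d(C) = (C + C)/(-4 + 1) = (2*C)/(-3) = (2*C)*(-1/3) = -2*C/3)
(d(6) - 61)*J(6) = (-2/3*6 - 61)/(7 + 6) = (-4 - 61)/13 = -65*1/13 = -5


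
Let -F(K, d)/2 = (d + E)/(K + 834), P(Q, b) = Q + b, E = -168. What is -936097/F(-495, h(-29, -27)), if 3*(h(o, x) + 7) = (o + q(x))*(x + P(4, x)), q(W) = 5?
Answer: 105778961/150 ≈ 7.0519e+5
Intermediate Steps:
h(o, x) = -7 + (4 + 2*x)*(5 + o)/3 (h(o, x) = -7 + ((o + 5)*(x + (4 + x)))/3 = -7 + ((5 + o)*(4 + 2*x))/3 = -7 + ((4 + 2*x)*(5 + o))/3 = -7 + (4 + 2*x)*(5 + o)/3)
F(K, d) = -2*(-168 + d)/(834 + K) (F(K, d) = -2*(d - 168)/(K + 834) = -2*(-168 + d)/(834 + K))
-936097/F(-495, h(-29, -27)) = -936097*(834 - 495)/(2*(168 - (-1/3 + (10/3)*(-27) + (1/3)*(-29)*(-27) + (1/3)*(-29)*(4 - 27)))) = -936097*339/(2*(168 - (-1/3 - 90 + 261 + (1/3)*(-29)*(-23)))) = -936097*339/(2*(168 - (-1/3 - 90 + 261 + 667/3))) = -936097*339/(2*(168 - 1*393)) = -936097*339/(2*(168 - 393)) = -936097/(2*(1/339)*(-225)) = -936097/(-150/113) = -936097*(-113/150) = 105778961/150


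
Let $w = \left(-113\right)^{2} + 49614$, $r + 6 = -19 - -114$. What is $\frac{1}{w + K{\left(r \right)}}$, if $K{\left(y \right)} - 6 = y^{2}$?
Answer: $\frac{1}{70310} \approx 1.4223 \cdot 10^{-5}$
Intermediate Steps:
$r = 89$ ($r = -6 - -95 = -6 + \left(-19 + 114\right) = -6 + 95 = 89$)
$w = 62383$ ($w = 12769 + 49614 = 62383$)
$K{\left(y \right)} = 6 + y^{2}$
$\frac{1}{w + K{\left(r \right)}} = \frac{1}{62383 + \left(6 + 89^{2}\right)} = \frac{1}{62383 + \left(6 + 7921\right)} = \frac{1}{62383 + 7927} = \frac{1}{70310}$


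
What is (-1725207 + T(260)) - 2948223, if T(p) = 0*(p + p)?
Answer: -4673430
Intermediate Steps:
T(p) = 0 (T(p) = 0*(2*p) = 0)
(-1725207 + T(260)) - 2948223 = (-1725207 + 0) - 2948223 = -1725207 - 2948223 = -4673430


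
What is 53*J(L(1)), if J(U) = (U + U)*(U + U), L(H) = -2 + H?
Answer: 212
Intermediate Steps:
J(U) = 4*U**2 (J(U) = (2*U)*(2*U) = 4*U**2)
53*J(L(1)) = 53*(4*(-2 + 1)**2) = 53*(4*(-1)**2) = 53*(4*1) = 53*4 = 212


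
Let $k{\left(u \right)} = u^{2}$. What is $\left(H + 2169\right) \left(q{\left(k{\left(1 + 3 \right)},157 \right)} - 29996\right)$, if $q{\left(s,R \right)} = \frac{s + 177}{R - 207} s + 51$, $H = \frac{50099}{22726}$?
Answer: $- \frac{37015433682017}{568150} \approx -6.5151 \cdot 10^{7}$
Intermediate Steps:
$H = \frac{50099}{22726}$ ($H = 50099 \cdot \frac{1}{22726} = \frac{50099}{22726} \approx 2.2045$)
$q{\left(s,R \right)} = 51 + \frac{s \left(177 + s\right)}{-207 + R}$ ($q{\left(s,R \right)} = \frac{177 + s}{-207 + R} s + 51 = \frac{s \left(177 + s\right)}{-207 + R} + 51 = 51 + \frac{s \left(177 + s\right)}{-207 + R}$)
$\left(H + 2169\right) \left(q{\left(k{\left(1 + 3 \right)},157 \right)} - 29996\right) = \left(\frac{50099}{22726} + 2169\right) \left(\frac{-10557 + \left(\left(1 + 3\right)^{2}\right)^{2} + 51 \cdot 157 + 177 \left(1 + 3\right)^{2}}{-207 + 157} - 29996\right) = \frac{49342793 \left(\frac{-10557 + \left(4^{2}\right)^{2} + 8007 + 177 \cdot 4^{2}}{-50} - 29996\right)}{22726} = \frac{49342793 \left(- \frac{-10557 + 16^{2} + 8007 + 177 \cdot 16}{50} - 29996\right)}{22726} = \frac{49342793 \left(- \frac{-10557 + 256 + 8007 + 2832}{50} - 29996\right)}{22726} = \frac{49342793 \left(\left(- \frac{1}{50}\right) 538 - 29996\right)}{22726} = \frac{49342793 \left(- \frac{269}{25} - 29996\right)}{22726} = \frac{49342793}{22726} \left(- \frac{750169}{25}\right) = - \frac{37015433682017}{568150}$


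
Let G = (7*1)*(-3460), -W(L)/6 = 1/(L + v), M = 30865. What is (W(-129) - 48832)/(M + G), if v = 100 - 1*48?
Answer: -3760058/511665 ≈ -7.3487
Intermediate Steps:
v = 52 (v = 100 - 48 = 52)
W(L) = -6/(52 + L) (W(L) = -6/(L + 52) = -6/(52 + L))
G = -24220 (G = 7*(-3460) = -24220)
(W(-129) - 48832)/(M + G) = (-6/(52 - 129) - 48832)/(30865 - 24220) = (-6/(-77) - 48832)/6645 = (-6*(-1/77) - 48832)*(1/6645) = (6/77 - 48832)*(1/6645) = -3760058/77*1/6645 = -3760058/511665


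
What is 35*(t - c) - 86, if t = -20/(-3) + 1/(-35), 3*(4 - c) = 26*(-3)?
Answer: -2711/3 ≈ -903.67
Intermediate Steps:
c = 30 (c = 4 - 26*(-3)/3 = 4 - 1/3*(-78) = 4 + 26 = 30)
t = 697/105 (t = -20*(-1/3) + 1*(-1/35) = 20/3 - 1/35 = 697/105 ≈ 6.6381)
35*(t - c) - 86 = 35*(697/105 - 1*30) - 86 = 35*(697/105 - 30) - 86 = 35*(-2453/105) - 86 = -2453/3 - 86 = -2711/3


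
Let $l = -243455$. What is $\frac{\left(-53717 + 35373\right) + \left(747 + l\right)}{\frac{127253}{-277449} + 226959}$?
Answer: $- \frac{3292209834}{2862246379} \approx -1.1502$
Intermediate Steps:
$\frac{\left(-53717 + 35373\right) + \left(747 + l\right)}{\frac{127253}{-277449} + 226959} = \frac{\left(-53717 + 35373\right) + \left(747 - 243455\right)}{\frac{127253}{-277449} + 226959} = \frac{-18344 - 242708}{127253 \left(- \frac{1}{277449}\right) + 226959} = - \frac{261052}{- \frac{127253}{277449} + 226959} = - \frac{261052}{\frac{62969420338}{277449}} = \left(-261052\right) \frac{277449}{62969420338} = - \frac{3292209834}{2862246379}$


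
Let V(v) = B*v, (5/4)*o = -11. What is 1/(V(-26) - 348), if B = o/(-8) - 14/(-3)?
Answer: -15/7469 ≈ -0.0020083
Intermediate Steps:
o = -44/5 (o = (4/5)*(-11) = -44/5 ≈ -8.8000)
B = 173/30 (B = -44/5/(-8) - 14/(-3) = -44/5*(-1/8) - 14*(-1/3) = 11/10 + 14/3 = 173/30 ≈ 5.7667)
V(v) = 173*v/30
1/(V(-26) - 348) = 1/((173/30)*(-26) - 348) = 1/(-2249/15 - 348) = 1/(-7469/15) = -15/7469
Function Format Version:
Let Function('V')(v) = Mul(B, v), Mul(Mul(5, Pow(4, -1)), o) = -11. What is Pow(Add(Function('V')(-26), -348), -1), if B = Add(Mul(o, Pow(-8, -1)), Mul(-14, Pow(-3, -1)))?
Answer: Rational(-15, 7469) ≈ -0.0020083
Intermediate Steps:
o = Rational(-44, 5) (o = Mul(Rational(4, 5), -11) = Rational(-44, 5) ≈ -8.8000)
B = Rational(173, 30) (B = Add(Mul(Rational(-44, 5), Pow(-8, -1)), Mul(-14, Pow(-3, -1))) = Add(Mul(Rational(-44, 5), Rational(-1, 8)), Mul(-14, Rational(-1, 3))) = Add(Rational(11, 10), Rational(14, 3)) = Rational(173, 30) ≈ 5.7667)
Function('V')(v) = Mul(Rational(173, 30), v)
Pow(Add(Function('V')(-26), -348), -1) = Pow(Add(Mul(Rational(173, 30), -26), -348), -1) = Pow(Add(Rational(-2249, 15), -348), -1) = Pow(Rational(-7469, 15), -1) = Rational(-15, 7469)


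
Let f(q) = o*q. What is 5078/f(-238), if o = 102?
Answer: -2539/12138 ≈ -0.20918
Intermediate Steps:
f(q) = 102*q
5078/f(-238) = 5078/((102*(-238))) = 5078/(-24276) = 5078*(-1/24276) = -2539/12138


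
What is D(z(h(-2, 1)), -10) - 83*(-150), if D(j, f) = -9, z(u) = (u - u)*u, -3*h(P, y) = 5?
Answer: 12441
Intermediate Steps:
h(P, y) = -5/3 (h(P, y) = -⅓*5 = -5/3)
z(u) = 0 (z(u) = 0*u = 0)
D(z(h(-2, 1)), -10) - 83*(-150) = -9 - 83*(-150) = -9 + 12450 = 12441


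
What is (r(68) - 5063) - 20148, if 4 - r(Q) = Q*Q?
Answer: -29831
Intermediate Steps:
r(Q) = 4 - Q**2 (r(Q) = 4 - Q*Q = 4 - Q**2)
(r(68) - 5063) - 20148 = ((4 - 1*68**2) - 5063) - 20148 = ((4 - 1*4624) - 5063) - 20148 = ((4 - 4624) - 5063) - 20148 = (-4620 - 5063) - 20148 = -9683 - 20148 = -29831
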